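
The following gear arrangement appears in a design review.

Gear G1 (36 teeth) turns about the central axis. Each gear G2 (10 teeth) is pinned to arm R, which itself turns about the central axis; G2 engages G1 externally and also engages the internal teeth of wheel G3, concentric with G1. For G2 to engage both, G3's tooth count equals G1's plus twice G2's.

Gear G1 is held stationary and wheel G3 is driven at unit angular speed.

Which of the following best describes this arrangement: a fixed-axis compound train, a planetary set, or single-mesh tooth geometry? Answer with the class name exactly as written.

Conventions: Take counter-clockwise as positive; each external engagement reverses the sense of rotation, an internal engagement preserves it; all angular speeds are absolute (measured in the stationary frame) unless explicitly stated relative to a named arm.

planetary set

class = planetary set [G3 = 36+2·10 = 56; Willis about the carrier]
classification: planetary set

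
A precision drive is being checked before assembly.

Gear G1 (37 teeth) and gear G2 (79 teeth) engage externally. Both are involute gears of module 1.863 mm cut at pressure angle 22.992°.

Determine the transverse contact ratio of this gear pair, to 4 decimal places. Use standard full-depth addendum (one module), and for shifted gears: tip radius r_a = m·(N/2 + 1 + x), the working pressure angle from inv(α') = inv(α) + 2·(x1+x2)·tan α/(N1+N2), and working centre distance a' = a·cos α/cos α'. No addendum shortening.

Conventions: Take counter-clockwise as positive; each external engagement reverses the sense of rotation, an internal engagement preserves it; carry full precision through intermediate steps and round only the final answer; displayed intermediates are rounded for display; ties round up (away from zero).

1.6173

single-mesh involute tooth geometry (37T engaging 79T at module 1.863)
base radii: r_b1 = 31.727540, r_b2 = 67.742585
tip radii: r_a1 = 36.328500, r_a2 = 75.451500
no profile shift: α' = α, a' = a
action lengths: √(r_a1²−r_b1²) = 17.695285, √(r_a2²−r_b2²) = 33.224554
base pitch p_b = π·m·cos α = 5.387838
CR = (17.695285 + 33.224554 − 108.054000·sin 22.99200°)/5.387838 = 1.617284
contact ratio ≈ 1.6173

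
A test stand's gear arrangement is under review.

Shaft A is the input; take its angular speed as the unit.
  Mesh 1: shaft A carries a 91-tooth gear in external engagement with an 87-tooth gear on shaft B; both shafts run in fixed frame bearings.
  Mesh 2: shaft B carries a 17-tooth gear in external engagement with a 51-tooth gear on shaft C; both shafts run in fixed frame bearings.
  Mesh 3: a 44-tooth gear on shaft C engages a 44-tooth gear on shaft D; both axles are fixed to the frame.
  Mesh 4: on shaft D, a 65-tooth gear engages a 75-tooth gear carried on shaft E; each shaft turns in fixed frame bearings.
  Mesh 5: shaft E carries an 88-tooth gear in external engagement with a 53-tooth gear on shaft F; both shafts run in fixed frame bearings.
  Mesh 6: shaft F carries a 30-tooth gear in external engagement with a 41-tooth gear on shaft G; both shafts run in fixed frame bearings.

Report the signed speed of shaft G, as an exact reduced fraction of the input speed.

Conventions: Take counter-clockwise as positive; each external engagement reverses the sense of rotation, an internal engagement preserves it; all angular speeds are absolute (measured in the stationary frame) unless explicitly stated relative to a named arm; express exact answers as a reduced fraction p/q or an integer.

208208/567153

6-mesh fixed-axis compound train (all bearings frame-fixed)
mesh 1 [91T→87T]: |ω|/ω_in = 1×91/87 = 91/87, sense flips to −
mesh 2 [17T→51T]: |ω|/ω_in = (91/87)×17/51 = 91/261, sense flips to +
mesh 3 [44T→44T]: |ω|/ω_in = (91/261)×44/44 = 91/261, sense flips to −
mesh 4 [65T→75T]: |ω|/ω_in = (91/261)×65/75 = 1183/3915, sense flips to +
mesh 5 [88T→53T]: |ω|/ω_in = (1183/3915)×88/53 = 104104/207495, sense flips to −
mesh 6 [30T→41T]: |ω|/ω_in = (104104/207495)×30/41 = 208208/567153, sense flips to +
signed output speed (× input speed) = 208208/567153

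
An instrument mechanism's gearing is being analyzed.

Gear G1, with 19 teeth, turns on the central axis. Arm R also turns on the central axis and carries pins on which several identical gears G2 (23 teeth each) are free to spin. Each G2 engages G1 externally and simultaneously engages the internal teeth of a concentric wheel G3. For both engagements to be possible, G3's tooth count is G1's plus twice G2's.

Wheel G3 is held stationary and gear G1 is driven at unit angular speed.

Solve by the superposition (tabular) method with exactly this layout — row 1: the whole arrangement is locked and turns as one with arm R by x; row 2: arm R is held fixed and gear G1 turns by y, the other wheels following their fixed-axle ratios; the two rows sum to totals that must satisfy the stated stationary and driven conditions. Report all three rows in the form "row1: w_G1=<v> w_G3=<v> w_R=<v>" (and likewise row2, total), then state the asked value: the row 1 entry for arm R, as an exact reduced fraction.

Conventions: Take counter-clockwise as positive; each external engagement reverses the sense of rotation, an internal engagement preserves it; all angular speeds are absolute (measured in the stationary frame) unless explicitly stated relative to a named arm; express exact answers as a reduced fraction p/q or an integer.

row1: w_G1=19/84 w_G3=19/84 w_R=19/84
row2: w_G1=65/84 w_G3=-19/84 w_R=0
total: w_G1=1 w_G3=0 w_R=19/84
asked value: 19/84

planetary set (19T centre, 23T on arm, 65T internal) — Willis relation
superposition row 1 [locked train]: every member turns x
row 2 (arm held, sun turns y): ω_ring = −(19/65)·y, ω_arm = 0
boundary: total ω_ring = x − (19/65)·y = 0 and total ω_sun = x + y = 1  ⇒  y = 65/84, x = 19/84
row 2 ring = −(19/65)·65/84 = -19/84
totals (row 1 + row 2): sun 19/84 + 65/84 = 1, ring 19/84 + (-19/84) = 0, arm 19/84 + 0 = 19/84
asked cell (row1, arm) = 19/84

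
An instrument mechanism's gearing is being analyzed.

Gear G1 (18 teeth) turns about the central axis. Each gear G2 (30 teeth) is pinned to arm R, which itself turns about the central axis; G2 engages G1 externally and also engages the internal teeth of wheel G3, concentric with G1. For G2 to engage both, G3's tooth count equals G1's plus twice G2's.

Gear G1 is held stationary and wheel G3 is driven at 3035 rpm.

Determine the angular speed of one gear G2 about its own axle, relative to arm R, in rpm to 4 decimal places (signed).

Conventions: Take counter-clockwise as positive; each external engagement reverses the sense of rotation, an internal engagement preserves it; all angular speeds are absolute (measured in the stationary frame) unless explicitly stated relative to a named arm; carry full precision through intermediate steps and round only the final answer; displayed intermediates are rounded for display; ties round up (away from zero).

topology: planetary set — G1 18T / G2 30T / G3 78T, arm = carrier (Willis)
normalise by the input: solve with ω_ring = 1, then scale by 3035 rpm
ring teeth: 18 + 2·30 = 78
18(ω_sun−ω_arm) = −78(ω_ring−ω_arm),  ω_sun = 0, ω_ring = 1
18(0−ω_arm) = −78(1−ω_arm)  ⇒  96·ω_arm = 78  ⇒  ω_arm = 13/16
sun–planet mesh: 18·(0−13/16) = −30·(ω_p−ω_arm)  ⇒  ω_p−ω_arm = 39/80
scale: ω_p−ω_arm = 39/80 × 3035 rpm = +1479.5625 rpm

+1479.5625 rpm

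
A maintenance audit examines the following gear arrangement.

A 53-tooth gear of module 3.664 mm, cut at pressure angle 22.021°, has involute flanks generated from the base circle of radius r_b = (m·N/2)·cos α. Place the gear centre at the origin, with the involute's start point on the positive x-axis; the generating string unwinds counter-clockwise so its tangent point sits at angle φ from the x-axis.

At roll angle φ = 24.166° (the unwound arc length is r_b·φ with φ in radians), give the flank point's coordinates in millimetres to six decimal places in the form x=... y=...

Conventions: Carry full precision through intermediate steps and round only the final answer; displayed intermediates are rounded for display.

topology: single-mesh involute geometry — m = 3.664, N = 53
pitch radius r_p = m·N/2 = 3.664·53/2 = 97.096000
base radius r_b = r_p·cos α = 97.096000·cos 22.021° = 90.012506
roll angle φ = 24.166° = 0.42177627 rad
x = r_b·(cos φ + φ·sin φ) = 97.666332
y = r_b·(sin φ − φ·cos φ) = 2.211477

x=97.666332 y=2.211477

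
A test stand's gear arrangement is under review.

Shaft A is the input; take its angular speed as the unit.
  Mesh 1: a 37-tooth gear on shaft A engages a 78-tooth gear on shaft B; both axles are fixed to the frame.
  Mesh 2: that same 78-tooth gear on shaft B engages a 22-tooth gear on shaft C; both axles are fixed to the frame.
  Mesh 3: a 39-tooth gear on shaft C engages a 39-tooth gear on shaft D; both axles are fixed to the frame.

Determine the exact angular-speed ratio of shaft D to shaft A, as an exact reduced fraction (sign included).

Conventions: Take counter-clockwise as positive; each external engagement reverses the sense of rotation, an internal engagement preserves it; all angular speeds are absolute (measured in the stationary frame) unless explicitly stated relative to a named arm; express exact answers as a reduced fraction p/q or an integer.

class = fixed-axis compound train [3 meshes; 3 ratios multiply, 3 sense flips]
mesh 1 [37T→78T]: running ratio 37/78, sense −
mesh 2 [78T→22T]: running ratio 37/22, sense +
mesh 3 [39T→39T]: running ratio 37/22, sense −
ω_out/ω_in = -37/22

-37/22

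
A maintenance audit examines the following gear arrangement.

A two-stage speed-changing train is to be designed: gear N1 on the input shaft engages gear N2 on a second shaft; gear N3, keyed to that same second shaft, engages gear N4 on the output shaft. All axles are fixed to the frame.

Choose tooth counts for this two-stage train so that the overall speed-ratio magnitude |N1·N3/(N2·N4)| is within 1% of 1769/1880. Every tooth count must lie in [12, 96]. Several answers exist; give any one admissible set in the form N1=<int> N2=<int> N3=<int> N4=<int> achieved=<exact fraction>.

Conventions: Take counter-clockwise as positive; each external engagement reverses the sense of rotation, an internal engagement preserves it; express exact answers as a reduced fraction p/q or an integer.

N1=29 N2=20 N3=61 N4=94 achieved=1769/1880

2-stage fixed-axis compound train for ratio 1769/1880
target = 1769/1880 in lowest terms: an exact hit needs N1·N3 = k·1769 and N2·N4 = k·1880 for one integer k, every count in [12, 96]; additionally prefer no 1:1 stage (N1 ≠ N2, N3 ≠ N4)
k = 1: N1·N3 = 1769 = 29·61, N2·N4 = 1880 = 20·94
achieved = 29·61/(20·94) = 1769/1880; |achieved − target| = 0 ≤ 1769/188000 ✓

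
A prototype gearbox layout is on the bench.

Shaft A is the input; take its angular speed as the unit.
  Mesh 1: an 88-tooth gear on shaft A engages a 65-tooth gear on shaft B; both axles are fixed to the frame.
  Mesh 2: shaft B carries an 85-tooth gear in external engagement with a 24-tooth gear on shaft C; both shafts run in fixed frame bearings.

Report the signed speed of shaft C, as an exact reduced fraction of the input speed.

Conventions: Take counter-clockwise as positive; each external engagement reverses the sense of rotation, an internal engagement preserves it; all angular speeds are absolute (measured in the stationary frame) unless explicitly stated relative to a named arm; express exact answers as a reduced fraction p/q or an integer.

187/39

2-mesh fixed-axis compound train (all bearings frame-fixed)
mesh 1 [88T→65T]: |ω|/ω_in = 1×88/65 = 88/65, sense flips to −
mesh 2 [85T→24T]: |ω|/ω_in = (88/65)×85/24 = 187/39, sense flips to +
signed output speed (× input speed) = 187/39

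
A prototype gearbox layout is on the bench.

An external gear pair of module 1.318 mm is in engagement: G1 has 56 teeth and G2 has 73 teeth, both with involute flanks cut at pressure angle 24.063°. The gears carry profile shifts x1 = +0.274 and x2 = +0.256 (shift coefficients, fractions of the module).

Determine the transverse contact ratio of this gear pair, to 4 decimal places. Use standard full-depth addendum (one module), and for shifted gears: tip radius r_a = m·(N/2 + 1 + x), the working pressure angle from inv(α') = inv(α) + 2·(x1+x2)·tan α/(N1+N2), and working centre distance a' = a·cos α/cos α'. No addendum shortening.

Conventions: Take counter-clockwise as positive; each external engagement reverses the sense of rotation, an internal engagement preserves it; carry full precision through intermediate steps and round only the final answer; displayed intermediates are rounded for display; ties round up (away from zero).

recognized (one external pair, fixed centres): single-mesh tooth geometry, m = 1.318, N1 = 56, N2 = 73
base radii: r_b1 = 33.696957, r_b2 = 43.926390
tip radii: r_a1 = 38.583132, r_a2 = 49.762408
inv(α') = inv(24.063°) + 2·(+0.274+0.256)·tan α/(56+73) = 0.03023757  ⇒  α' = 25.06888°
a' = a·cos α / cos α' = 85.0110·cos 24.063°/cos 25.06888° = 85.695989
action lengths: √(r_a1²−r_b1²) = 18.792903, √(r_a2²−r_b2²) = 23.383103
base pitch p_b = π·m·cos α = 3.780790
CR = (18.792903 + 23.383103 − 85.695989·sin 25.06888°)/3.780790 = 1.551520
contact ratio ≈ 1.5515

1.5515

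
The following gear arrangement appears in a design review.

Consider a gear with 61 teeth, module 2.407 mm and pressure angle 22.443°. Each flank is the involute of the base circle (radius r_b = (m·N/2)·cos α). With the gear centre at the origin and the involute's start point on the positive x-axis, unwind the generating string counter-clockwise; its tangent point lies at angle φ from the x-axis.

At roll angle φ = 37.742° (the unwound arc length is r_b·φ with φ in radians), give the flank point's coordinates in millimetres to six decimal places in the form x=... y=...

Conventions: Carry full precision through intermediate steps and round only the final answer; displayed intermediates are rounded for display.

class = single-mesh tooth geometry [base-circle involute, m = 2.407, 61T]
pitch radius r_p = m·N/2 = 2.407·61/2 = 73.413500
base radius r_b = r_p·cos α = 73.413500·cos 22.443° = 67.853146
roll angle φ = 37.742° = 0.65872217 rad
x = r_b·(cos φ + φ·sin φ) = 81.015530
y = r_b·(sin φ − φ·cos φ) = 6.188602

x=81.015530 y=6.188602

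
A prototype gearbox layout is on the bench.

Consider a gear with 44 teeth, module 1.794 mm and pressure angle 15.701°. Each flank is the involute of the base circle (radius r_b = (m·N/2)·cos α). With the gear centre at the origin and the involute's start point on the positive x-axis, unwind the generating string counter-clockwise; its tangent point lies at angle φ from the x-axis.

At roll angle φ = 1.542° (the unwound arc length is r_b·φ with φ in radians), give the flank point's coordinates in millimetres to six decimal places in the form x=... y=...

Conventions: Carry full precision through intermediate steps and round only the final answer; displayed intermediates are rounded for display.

x=38.009089 y=0.000247

recognized (one wheel, involute flank): single-mesh tooth geometry, m = 1.794, N = 44
pitch radius r_p = m·N/2 = 1.794·44/2 = 39.468000
base radius r_b = r_p·cos α = 39.468000·cos 15.701° = 37.995331
roll angle φ = 1.542° = 0.02691298 rad
x = r_b·(cos φ + φ·sin φ) = 38.009089
y = r_b·(sin φ − φ·cos φ) = 0.000247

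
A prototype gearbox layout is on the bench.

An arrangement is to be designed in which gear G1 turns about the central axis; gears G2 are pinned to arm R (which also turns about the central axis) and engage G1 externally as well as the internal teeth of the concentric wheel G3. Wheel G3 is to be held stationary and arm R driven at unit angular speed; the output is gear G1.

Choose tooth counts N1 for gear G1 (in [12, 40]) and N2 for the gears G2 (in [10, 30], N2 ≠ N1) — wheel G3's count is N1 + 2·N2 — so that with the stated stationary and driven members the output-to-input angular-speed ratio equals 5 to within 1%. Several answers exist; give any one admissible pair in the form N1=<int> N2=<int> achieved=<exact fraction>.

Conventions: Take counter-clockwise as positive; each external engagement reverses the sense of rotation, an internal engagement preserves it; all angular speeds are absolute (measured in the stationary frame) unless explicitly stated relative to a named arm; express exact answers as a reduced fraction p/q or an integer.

N1=12 N2=18 achieved=5

topology: planetary set — design target 5, arm = carrier (Willis)
Willis with ω_ring = 0: ω_sun/ω_arm = (N1+N3)/N1; set equal to 5  ⇒  N3/N1 = 5 − 1 = 4
N3 = N1 + 2·N2  ⇒  N2/N1 = (N3/N1 − 1)/2 = (4 − 1)/2 = 3/2
smallest multiple with N1 ≥ 12 and N2 ≥ 10: k = 6  ⇒  N1 = 6·2 = 12, N2 = 6·3 = 18 (N1 ≤ 40, N2 ≤ 30, N2 ≠ N1 ✓), N3 = 12 + 2·18 = 48
check: (N1+N3)/N1 with N1 = 12, N3 = 48 gives 5; |achieved − target| = 0 ≤ 1/20 ✓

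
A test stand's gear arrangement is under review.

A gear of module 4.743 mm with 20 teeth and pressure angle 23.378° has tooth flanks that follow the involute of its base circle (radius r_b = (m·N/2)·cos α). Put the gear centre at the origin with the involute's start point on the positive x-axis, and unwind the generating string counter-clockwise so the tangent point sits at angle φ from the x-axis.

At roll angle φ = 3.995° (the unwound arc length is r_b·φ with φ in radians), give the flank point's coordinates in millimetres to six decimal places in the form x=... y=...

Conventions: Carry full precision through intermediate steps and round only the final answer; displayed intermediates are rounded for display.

class = single-mesh tooth geometry [base-circle involute, m = 4.743, 20T]
pitch radius r_p = m·N/2 = 4.743·20/2 = 47.430000
base radius r_b = r_p·cos α = 47.430000·cos 23.378° = 43.536331
roll angle φ = 3.995° = 0.06972590 rad
x = r_b·(cos φ + φ·sin φ) = 43.642033
y = r_b·(sin φ − φ·cos φ) = 0.004917

x=43.642033 y=0.004917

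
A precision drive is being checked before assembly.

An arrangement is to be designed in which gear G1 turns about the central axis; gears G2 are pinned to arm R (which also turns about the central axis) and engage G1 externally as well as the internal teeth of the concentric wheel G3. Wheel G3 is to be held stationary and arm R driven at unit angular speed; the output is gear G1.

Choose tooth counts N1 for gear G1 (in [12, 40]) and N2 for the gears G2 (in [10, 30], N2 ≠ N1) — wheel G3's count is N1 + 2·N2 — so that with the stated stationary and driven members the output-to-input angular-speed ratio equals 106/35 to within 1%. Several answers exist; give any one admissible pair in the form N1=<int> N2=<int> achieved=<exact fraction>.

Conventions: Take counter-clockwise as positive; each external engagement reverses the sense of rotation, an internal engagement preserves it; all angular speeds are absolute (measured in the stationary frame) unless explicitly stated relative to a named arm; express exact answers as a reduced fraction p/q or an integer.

class = planetary set [ratio 106/35 wanted; Willis about the carrier]
Willis with ω_ring = 0: ω_sun/ω_arm = (N1+N3)/N1; set equal to 106/35  ⇒  N3/N1 = 106/35 − 1 = 71/35
N3 = N1 + 2·N2  ⇒  N2/N1 = (N3/N1 − 1)/2 = (71/35 − 1)/2 = 18/35
smallest multiple with N1 ≥ 12 and N2 ≥ 10: k = 1  ⇒  N1 = 1·35 = 35, N2 = 1·18 = 18 (N1 ≤ 40, N2 ≤ 30, N2 ≠ N1 ✓), N3 = 35 + 2·18 = 71
check: (N1+N3)/N1 with N1 = 35, N3 = 71 gives 106/35; |achieved − target| = 0 ≤ 53/1750 ✓

N1=35 N2=18 achieved=106/35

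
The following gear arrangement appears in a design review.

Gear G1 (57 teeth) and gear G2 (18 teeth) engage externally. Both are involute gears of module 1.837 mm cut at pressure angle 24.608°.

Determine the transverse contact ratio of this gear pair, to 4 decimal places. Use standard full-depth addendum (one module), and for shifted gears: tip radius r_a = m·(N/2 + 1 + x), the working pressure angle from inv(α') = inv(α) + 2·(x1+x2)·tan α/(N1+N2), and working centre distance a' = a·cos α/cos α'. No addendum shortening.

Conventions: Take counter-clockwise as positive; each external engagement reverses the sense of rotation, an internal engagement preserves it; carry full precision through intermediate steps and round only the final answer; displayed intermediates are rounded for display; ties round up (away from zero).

class = single-mesh tooth geometry [involute pair 57T × 18T, m = 1.837]
base radii: r_b1 = 47.599558, r_b2 = 15.031439
tip radii: r_a1 = 54.191500, r_a2 = 18.370000
no profile shift: α' = α, a' = a
action lengths: √(r_a1²−r_b1²) = 25.903682, √(r_a2²−r_b2²) = 10.559959
base pitch p_b = π·m·cos α = 5.246962
CR = (25.903682 + 10.559959 − 68.887500·sin 24.60800°)/5.246962 = 1.482449
contact ratio ≈ 1.4824

1.4824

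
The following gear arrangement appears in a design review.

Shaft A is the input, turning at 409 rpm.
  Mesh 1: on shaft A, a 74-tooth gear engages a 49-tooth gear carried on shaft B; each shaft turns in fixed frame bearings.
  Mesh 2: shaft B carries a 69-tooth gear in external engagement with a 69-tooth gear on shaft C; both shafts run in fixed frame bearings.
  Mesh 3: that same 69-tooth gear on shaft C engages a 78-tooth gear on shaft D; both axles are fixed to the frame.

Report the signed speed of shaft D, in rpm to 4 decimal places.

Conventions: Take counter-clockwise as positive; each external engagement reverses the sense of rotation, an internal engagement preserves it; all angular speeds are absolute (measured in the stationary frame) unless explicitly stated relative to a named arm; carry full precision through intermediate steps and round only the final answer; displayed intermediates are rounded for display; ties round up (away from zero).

class = fixed-axis compound train [3 meshes; 3 ratios multiply, 3 sense flips]
mesh 1 [74T→49T]: ω = 409.0000×74/49 = 617.6735 rpm, sense flips to −
mesh 2 [69T→69T]: ω = 617.6735×69/69 = 617.6735 rpm, sense flips to +
mesh 3 [69T→78T]: ω = 617.6735×69/78 = 546.4035 rpm, sense flips to −
signed output speed = -546.4035 rpm

-546.4035 rpm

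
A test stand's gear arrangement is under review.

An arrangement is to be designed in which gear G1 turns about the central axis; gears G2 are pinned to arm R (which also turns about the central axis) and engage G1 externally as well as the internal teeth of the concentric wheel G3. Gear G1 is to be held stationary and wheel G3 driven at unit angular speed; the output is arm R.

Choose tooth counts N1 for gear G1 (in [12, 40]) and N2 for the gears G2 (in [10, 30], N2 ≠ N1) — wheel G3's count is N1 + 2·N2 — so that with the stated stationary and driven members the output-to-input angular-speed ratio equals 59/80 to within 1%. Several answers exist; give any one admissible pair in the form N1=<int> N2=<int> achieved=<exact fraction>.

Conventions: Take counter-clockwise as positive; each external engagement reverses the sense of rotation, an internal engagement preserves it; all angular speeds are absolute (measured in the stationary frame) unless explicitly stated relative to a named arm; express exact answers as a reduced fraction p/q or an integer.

N1=21 N2=19 achieved=59/80

topology: planetary set — design target 59/80, arm = carrier (Willis)
Willis with ω_sun = 0: ω_arm/ω_ring = N3/(N1+N3); set equal to 59/80  ⇒  N3/N1 = (59/80)/(1 − 59/80) = 59/21
N3 = N1 + 2·N2  ⇒  N2/N1 = (N3/N1 − 1)/2 = (59/21 − 1)/2 = 19/21
smallest multiple with N1 ≥ 12 and N2 ≥ 10: k = 1  ⇒  N1 = 1·21 = 21, N2 = 1·19 = 19 (N1 ≤ 40, N2 ≤ 30, N2 ≠ N1 ✓), N3 = 21 + 2·19 = 59
check: N3/(N1+N3) with N1 = 21, N3 = 59 gives 59/80; |achieved − target| = 0 ≤ 59/8000 ✓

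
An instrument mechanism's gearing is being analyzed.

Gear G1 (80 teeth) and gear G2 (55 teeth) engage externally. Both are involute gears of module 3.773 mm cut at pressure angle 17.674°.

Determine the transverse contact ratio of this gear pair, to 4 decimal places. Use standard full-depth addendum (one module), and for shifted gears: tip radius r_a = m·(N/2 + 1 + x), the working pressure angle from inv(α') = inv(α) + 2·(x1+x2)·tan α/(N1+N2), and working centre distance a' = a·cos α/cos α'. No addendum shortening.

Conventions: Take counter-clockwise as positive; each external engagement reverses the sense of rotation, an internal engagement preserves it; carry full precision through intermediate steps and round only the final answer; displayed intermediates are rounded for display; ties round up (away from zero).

1.9491

class = single-mesh tooth geometry [involute pair 80T × 55T, m = 3.773]
base radii: r_b1 = 143.796478, r_b2 = 98.860078
tip radii: r_a1 = 154.693000, r_a2 = 107.530500
no profile shift: α' = α, a' = a
action lengths: √(r_a1²−r_b1²) = 57.030669, √(r_a2²−r_b2²) = 42.302403
base pitch p_b = π·m·cos α = 11.293749
CR = (57.030669 + 42.302403 − 254.677500·sin 17.67400°)/11.293749 = 1.949114
contact ratio ≈ 1.9491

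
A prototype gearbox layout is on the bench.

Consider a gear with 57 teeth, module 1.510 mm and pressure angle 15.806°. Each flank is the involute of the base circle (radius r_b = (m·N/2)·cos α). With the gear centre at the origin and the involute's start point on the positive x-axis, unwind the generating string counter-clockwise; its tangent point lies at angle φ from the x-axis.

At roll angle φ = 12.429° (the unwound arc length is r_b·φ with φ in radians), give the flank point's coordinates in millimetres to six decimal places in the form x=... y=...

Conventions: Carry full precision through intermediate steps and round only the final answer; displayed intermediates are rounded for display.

class = single-mesh tooth geometry [base-circle involute, m = 1.510, 57T]
pitch radius r_p = m·N/2 = 1.510·57/2 = 43.035000
base radius r_b = r_p·cos α = 43.035000·cos 15.806° = 41.407824
roll angle φ = 12.429° = 0.21692697 rad
x = r_b·(cos φ + φ·sin φ) = 42.370663
y = r_b·(sin φ − φ·cos φ) = 0.140235

x=42.370663 y=0.140235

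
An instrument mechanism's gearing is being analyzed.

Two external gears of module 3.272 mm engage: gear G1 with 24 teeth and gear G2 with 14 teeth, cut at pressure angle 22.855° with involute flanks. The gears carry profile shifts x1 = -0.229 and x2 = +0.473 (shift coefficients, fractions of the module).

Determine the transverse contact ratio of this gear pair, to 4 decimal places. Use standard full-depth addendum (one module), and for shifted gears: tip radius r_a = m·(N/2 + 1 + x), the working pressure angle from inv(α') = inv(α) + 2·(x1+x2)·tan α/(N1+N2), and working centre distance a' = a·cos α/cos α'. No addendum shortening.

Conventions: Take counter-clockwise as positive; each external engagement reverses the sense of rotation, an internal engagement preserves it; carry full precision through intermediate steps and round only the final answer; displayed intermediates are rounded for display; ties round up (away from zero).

1.3525

class = single-mesh tooth geometry [involute pair 24T × 14T, m = 3.272]
base radii: r_b1 = 36.181412, r_b2 = 21.105824
tip radii: r_a1 = 41.786712, r_a2 = 27.723656
inv(α') = inv(22.855°) + 2·(-0.229+0.473)·tan α/(24+14) = 0.02800914  ⇒  α' = 24.46921°
a' = a·cos α / cos α' = 62.1680·cos 22.855°/cos 24.46921° = 62.940281
action lengths: √(r_a1²−r_b1²) = 20.905375, √(r_a2²−r_b2²) = 17.976243
base pitch p_b = π·m·cos α = 9.472272
CR = (20.905375 + 17.976243 − 62.940281·sin 24.46921°)/9.472272 = 1.352526
contact ratio ≈ 1.3525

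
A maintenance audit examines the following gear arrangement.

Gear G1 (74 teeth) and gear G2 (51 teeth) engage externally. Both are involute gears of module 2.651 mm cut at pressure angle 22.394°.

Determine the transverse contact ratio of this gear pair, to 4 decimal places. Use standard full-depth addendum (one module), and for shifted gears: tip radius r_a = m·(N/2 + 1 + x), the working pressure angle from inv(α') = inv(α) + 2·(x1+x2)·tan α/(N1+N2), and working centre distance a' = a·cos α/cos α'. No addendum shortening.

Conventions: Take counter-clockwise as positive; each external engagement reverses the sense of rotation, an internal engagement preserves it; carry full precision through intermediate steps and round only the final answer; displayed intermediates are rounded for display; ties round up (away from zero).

1.6634

single-mesh involute tooth geometry (74T engaging 51T at module 2.651)
base radii: r_b1 = 90.689861, r_b2 = 62.502471
tip radii: r_a1 = 100.738000, r_a2 = 70.251500
no profile shift: α' = α, a' = a
action lengths: √(r_a1²−r_b1²) = 43.857654, √(r_a2²−r_b2²) = 32.073577
base pitch p_b = π·m·cos α = 7.700286
CR = (43.857654 + 32.073577 − 165.687500·sin 22.39400°)/7.700286 = 1.663402
contact ratio ≈ 1.6634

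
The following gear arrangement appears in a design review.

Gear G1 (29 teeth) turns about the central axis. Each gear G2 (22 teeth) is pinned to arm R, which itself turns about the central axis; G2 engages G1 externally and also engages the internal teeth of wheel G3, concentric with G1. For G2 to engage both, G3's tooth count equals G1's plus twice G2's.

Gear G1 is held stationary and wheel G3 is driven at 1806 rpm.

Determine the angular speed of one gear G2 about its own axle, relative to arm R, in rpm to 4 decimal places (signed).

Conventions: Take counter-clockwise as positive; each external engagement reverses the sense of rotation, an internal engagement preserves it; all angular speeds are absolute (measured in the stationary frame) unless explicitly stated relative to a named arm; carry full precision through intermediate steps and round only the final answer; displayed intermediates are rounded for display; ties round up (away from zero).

+1703.7888 rpm

topology: planetary set — G1 29T / G2 22T / G3 73T, arm = carrier (Willis)
normalise by the input: solve with ω_ring = 1, then scale by 1806 rpm
ring teeth: 29 + 2·22 = 73
29(ω_sun−ω_arm) = −73(ω_ring−ω_arm),  ω_sun = 0, ω_ring = 1
29(0−ω_arm) = −73(1−ω_arm)  ⇒  102·ω_arm = 73  ⇒  ω_arm = 73/102
sun–planet mesh: 29·(0−73/102) = −22·(ω_p−ω_arm)  ⇒  ω_p−ω_arm = 2117/2244
scale: ω_p−ω_arm = 2117/2244 × 1806 rpm = +1703.7888 rpm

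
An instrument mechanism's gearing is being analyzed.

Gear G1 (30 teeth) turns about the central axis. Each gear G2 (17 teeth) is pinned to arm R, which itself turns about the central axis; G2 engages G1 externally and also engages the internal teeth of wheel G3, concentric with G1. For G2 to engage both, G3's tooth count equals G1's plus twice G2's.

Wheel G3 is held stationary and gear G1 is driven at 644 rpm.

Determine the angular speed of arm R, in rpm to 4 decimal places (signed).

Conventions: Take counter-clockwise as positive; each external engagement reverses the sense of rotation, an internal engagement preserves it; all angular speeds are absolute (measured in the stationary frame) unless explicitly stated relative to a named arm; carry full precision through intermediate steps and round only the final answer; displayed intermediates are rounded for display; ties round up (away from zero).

planetary set (30T centre, 17T on arm, 64T internal) — Willis relation
normalise by the input: solve with ω_sun = 1, then scale by 644 rpm
ring teeth: 30 + 2·17 = 64
30(ω_sun−ω_arm) = −64(ω_ring−ω_arm),  ω_ring = 0, ω_sun = 1
30(1−ω_arm) = −64(0−ω_arm)  ⇒  94·ω_arm = 30  ⇒  ω_arm = 15/47
scale: ω_arm = 15/47 × 644 rpm = +205.5319 rpm

+205.5319 rpm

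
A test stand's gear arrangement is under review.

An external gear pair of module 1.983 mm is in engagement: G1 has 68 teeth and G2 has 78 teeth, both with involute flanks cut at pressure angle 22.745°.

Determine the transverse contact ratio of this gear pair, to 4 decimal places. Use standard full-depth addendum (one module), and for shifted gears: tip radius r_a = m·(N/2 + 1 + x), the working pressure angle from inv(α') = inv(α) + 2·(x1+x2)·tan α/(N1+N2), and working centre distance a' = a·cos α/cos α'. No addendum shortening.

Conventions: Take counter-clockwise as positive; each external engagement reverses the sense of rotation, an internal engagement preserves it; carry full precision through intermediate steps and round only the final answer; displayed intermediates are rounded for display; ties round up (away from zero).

recognized (one external pair, fixed centres): single-mesh tooth geometry, m = 1.983, N1 = 68, N2 = 78
base radii: r_b1 = 62.178909, r_b2 = 71.322866
tip radii: r_a1 = 69.405000, r_a2 = 79.320000
no profile shift: α' = α, a' = a
action lengths: √(r_a1²−r_b1²) = 30.835650, √(r_a2²−r_b2²) = 34.708949
base pitch p_b = π·m·cos α = 5.745318
CR = (30.835650 + 34.708949 − 144.759000·sin 22.74500°)/5.745318 = 1.666811
contact ratio ≈ 1.6668

1.6668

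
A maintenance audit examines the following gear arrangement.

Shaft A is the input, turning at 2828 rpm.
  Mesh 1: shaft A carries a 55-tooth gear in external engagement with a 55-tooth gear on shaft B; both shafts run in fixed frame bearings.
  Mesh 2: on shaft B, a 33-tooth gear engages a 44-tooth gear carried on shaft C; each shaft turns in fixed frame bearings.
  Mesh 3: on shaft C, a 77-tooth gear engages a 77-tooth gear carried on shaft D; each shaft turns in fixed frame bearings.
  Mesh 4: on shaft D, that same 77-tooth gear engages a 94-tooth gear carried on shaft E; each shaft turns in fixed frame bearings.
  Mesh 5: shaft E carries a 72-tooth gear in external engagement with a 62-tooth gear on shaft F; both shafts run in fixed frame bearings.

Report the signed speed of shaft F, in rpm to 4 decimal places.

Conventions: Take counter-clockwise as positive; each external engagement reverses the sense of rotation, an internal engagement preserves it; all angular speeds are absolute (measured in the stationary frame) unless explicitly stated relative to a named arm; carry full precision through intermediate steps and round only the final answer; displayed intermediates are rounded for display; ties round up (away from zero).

class = fixed-axis compound train [5 meshes; 5 ratios multiply, 5 sense flips]
mesh 1 [55T→55T]: ω = 2828.0000×55/55 = 2828.0000 rpm, sense flips to −
mesh 2 [33T→44T]: ω = 2828.0000×33/44 = 2121.0000 rpm, sense flips to +
mesh 3 [77T→77T]: ω = 2121.0000×77/77 = 2121.0000 rpm, sense flips to −
mesh 4 [77T→94T]: ω = 2121.0000×77/94 = 1737.4149 rpm, sense flips to +
mesh 5 [72T→62T]: ω = 1737.4149×72/62 = 2017.6431 rpm, sense flips to −
signed output speed = -2017.6431 rpm

-2017.6431 rpm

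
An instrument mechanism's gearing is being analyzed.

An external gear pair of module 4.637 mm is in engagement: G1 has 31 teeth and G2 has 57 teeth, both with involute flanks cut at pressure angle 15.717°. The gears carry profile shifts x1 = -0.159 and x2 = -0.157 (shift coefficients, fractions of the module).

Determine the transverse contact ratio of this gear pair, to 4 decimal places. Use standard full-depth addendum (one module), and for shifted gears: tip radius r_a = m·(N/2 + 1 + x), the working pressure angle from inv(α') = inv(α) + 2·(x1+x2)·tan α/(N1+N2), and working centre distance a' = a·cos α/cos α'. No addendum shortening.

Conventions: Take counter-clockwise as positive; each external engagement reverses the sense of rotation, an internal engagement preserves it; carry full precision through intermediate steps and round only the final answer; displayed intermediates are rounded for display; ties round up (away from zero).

2.1321

class = single-mesh tooth geometry [involute pair 31T × 57T, m = 4.637]
base radii: r_b1 = 69.186252, r_b2 = 127.213430
tip radii: r_a1 = 75.773217, r_a2 = 136.063491
inv(α') = inv(15.717°) + 2·(-0.159-0.157)·tan α/(31+57) = 0.00507308  ⇒  α' = 14.08351°
a' = a·cos α / cos α' = 204.0280·cos 15.717°/cos 14.08351° = 202.485992
action lengths: √(r_a1²−r_b1²) = 30.900534, √(r_a2²−r_b2²) = 48.270247
base pitch p_b = π·m·cos α = 14.022904
CR = (30.900534 + 48.270247 − 202.485992·sin 14.08351°)/14.022904 = 2.132130
contact ratio ≈ 2.1321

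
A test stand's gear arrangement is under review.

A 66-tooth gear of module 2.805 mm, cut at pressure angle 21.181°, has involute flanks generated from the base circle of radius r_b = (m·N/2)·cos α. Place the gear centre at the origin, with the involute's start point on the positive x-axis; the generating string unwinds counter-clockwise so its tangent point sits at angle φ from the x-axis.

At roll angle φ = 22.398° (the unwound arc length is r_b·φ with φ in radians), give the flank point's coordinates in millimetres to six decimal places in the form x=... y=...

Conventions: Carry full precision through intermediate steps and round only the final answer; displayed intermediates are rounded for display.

single-mesh involute tooth geometry (66T wheel at module 2.805)
pitch radius r_p = m·N/2 = 2.805·66/2 = 92.565000
base radius r_b = r_p·cos α = 92.565000·cos 21.181° = 86.311648
roll angle φ = 22.398° = 0.39091885 rad
x = r_b·(cos φ + φ·sin φ) = 92.656790
y = r_b·(sin φ − φ·cos φ) = 1.692609

x=92.656790 y=1.692609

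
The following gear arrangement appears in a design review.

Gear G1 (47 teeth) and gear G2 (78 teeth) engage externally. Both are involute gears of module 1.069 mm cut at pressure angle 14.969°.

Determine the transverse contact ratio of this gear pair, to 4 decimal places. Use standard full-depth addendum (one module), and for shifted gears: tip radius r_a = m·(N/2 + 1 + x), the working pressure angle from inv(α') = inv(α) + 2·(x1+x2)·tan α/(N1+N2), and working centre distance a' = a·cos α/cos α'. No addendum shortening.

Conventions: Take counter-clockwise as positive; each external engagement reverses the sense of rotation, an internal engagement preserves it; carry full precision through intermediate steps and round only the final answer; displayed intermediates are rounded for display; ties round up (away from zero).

2.1423

single-mesh involute tooth geometry (47T engaging 78T at module 1.069)
base radii: r_b1 = 24.269020, r_b2 = 40.276246
tip radii: r_a1 = 26.190500, r_a2 = 42.760000
no profile shift: α' = α, a' = a
action lengths: √(r_a1²−r_b1²) = 9.846673, √(r_a2²−r_b2²) = 14.361115
base pitch p_b = π·m·cos α = 3.244399
CR = (9.846673 + 14.361115 − 66.812500·sin 14.96900°)/3.244399 = 2.142264
contact ratio ≈ 2.1423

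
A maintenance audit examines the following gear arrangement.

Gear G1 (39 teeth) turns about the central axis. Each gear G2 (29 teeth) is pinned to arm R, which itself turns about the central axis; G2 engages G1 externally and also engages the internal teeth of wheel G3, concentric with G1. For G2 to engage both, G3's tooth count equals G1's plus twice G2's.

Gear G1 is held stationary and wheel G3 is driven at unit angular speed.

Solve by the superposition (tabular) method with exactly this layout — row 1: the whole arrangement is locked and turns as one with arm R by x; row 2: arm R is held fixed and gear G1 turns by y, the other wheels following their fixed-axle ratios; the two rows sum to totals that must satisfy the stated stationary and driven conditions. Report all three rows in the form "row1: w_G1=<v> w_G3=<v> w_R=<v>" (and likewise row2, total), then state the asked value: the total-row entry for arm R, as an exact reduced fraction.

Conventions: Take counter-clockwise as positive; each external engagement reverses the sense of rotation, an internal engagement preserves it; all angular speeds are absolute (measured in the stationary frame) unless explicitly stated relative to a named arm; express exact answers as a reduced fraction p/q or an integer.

row1: w_G1=97/136 w_G3=97/136 w_R=97/136
row2: w_G1=-97/136 w_G3=39/136 w_R=0
total: w_G1=0 w_G3=1 w_R=97/136
asked value: 97/136

topology: planetary set — G1 39T / G2 29T / G3 97T, arm = carrier (Willis)
row 1 — lock + rotate with arm: ω_sun = ω_ring = ω_arm = x
superposition row 2 [arm held]: sun y, ring −(39/97)·y, arm 0
boundary: total ω_sun = x + y = 0 and total ω_ring = x − (39/97)·y = 1  ⇒  y = -97/136, x = 97/136
row 2 ring = −(39/97)·(-97/136) = 39/136
totals (row 1 + row 2): sun 97/136 + (-97/136) = 0, ring 97/136 + 39/136 = 1, arm 97/136 + 0 = 97/136
asked cell (total, arm) = 97/136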